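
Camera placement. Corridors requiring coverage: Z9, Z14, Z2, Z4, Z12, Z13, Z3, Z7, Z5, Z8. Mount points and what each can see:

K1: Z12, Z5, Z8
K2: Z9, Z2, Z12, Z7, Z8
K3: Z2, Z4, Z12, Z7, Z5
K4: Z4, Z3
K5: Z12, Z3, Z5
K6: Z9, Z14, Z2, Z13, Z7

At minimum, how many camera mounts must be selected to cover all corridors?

K1, K4, K6 together cover {Z9, Z14, Z2, Z4, Z12, Z13, Z3, Z7, Z5, Z8} — every corridor.
No 2 of the 6 camera mounts cover everything (all 15 pairs fall short), so 3 is minimum.
Greedy (largest uncovered first) would take K2, K3, K6, K4 — 4 camera mounts — but 3 suffice.

3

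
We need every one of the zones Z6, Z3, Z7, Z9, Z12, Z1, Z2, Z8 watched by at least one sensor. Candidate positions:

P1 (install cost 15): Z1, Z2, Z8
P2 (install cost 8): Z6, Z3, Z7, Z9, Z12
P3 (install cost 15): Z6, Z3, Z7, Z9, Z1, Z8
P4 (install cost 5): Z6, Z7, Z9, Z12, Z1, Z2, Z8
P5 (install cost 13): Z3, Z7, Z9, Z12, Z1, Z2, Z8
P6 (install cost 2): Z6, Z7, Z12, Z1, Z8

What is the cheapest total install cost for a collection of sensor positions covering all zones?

P2, P4 cover every zone at install cost 8 + 5 = 13.
Any cover uses at least 2 sensor positions; among all covering selections none totals below 13.
Greedy by coverage-per-install cost would pick P6, P4, P2 for 15 — worse than the optimum 13.

13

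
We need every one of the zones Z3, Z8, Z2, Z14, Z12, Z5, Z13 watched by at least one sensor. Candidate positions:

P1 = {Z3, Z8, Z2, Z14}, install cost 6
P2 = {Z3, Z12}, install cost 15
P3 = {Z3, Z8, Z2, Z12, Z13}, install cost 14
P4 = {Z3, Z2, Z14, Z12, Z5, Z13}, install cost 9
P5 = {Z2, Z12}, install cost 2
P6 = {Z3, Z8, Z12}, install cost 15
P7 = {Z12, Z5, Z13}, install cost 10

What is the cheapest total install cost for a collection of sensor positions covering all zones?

15

P1, P4 cover every zone at install cost 6 + 9 = 15.
Any cover uses at least 2 sensor positions; among all covering selections none totals below 15.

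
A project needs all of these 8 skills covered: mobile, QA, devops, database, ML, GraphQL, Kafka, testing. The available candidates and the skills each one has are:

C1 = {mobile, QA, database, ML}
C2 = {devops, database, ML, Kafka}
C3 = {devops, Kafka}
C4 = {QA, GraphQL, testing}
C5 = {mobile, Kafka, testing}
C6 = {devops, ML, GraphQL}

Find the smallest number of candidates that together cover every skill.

C1, C2, C4 together cover {mobile, QA, devops, database, ML, GraphQL, Kafka, testing} — every skill.
No 2 of the 6 candidates cover everything (all 15 pairs fall short), so 3 is minimum.

3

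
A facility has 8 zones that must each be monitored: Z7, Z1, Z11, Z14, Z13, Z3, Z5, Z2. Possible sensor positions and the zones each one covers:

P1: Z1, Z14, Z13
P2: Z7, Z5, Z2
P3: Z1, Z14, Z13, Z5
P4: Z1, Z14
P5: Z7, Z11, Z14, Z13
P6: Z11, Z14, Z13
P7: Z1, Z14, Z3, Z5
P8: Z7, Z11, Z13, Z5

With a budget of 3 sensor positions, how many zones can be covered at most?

Choosing P2, P5, P7 covers {Z7, Z1, Z11, Z14, Z13, Z3, Z5, Z2} — 8 zones.
That is all 8 zones.

8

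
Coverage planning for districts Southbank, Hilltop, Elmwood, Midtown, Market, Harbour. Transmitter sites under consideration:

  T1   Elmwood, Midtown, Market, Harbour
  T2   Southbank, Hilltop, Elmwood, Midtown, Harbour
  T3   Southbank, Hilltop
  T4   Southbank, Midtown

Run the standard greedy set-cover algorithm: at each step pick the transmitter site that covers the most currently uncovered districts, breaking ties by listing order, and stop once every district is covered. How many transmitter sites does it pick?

2

Pick 1: T2 covers 5 new districts (Southbank, Hilltop, Elmwood, Midtown, Harbour).
Pick 2: T1 covers 1 new districts (Market).
Greedy uses 2 transmitter sites.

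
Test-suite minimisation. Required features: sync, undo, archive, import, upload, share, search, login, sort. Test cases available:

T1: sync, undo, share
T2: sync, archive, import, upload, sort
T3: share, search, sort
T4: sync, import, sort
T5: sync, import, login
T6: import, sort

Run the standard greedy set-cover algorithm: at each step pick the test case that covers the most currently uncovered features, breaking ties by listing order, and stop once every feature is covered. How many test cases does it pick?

4

Pick 1: T2 covers 5 new features (sync, archive, import, upload, sort).
Pick 2: T1 covers 2 new features (undo, share).
Pick 3: T3 covers 1 new features (search).
Pick 4: T5 covers 1 new features (login).
Greedy uses 4 test cases.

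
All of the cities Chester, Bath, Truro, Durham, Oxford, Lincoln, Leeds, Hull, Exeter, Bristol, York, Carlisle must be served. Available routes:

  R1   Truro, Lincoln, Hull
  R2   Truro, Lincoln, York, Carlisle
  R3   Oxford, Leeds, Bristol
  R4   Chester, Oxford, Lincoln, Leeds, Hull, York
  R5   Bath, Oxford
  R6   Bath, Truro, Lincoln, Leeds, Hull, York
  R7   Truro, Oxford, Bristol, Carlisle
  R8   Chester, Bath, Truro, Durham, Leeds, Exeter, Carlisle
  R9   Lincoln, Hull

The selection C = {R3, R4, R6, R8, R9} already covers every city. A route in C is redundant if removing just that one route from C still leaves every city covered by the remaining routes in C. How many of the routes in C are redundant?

3

Drop R3: Bristol uncovered — not redundant.
Drop R4: the rest still cover every city — redundant.
Drop R6: the rest still cover every city — redundant.
Drop R8: Durham, Exeter, Carlisle uncovered — not redundant.
Drop R9: the rest still cover every city — redundant.
3 redundant: R4, R6, R9.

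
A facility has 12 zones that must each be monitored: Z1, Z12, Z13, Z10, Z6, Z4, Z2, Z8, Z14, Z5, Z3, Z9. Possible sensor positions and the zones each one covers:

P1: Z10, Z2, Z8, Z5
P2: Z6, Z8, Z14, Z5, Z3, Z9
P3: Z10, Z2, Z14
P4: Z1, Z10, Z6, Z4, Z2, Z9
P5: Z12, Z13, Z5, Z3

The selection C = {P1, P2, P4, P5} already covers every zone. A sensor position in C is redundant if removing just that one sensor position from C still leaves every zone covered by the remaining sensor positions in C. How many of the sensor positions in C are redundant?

Drop P1: the rest still cover every zone — redundant.
Drop P2: Z14 uncovered — not redundant.
Drop P4: Z1, Z4 uncovered — not redundant.
Drop P5: Z12, Z13 uncovered — not redundant.
1 redundant: P1.

1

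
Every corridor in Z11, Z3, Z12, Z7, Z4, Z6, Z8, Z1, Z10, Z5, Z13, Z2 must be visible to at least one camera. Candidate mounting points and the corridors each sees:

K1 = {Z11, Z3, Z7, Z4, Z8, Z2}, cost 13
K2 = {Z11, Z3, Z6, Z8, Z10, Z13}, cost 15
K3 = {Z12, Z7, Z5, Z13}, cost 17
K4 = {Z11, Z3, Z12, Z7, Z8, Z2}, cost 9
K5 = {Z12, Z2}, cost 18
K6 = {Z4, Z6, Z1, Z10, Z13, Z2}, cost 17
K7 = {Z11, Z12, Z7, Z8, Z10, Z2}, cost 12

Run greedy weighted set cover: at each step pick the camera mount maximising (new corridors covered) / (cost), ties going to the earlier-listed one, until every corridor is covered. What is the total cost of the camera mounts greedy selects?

43

Pick 1: K4 adds 6 new (Z11, Z3, Z12, Z7, Z8, Z2) at cost 9 (ratio 6/9).
Pick 2: K6 adds 5 new (Z4, Z6, Z1, Z10, Z13) at cost 17 (ratio 5/17).
Pick 3: K3 adds 1 new (Z5) at cost 17 (ratio 1/17).
Greedy total cost: 9 + 17 + 17 = 43.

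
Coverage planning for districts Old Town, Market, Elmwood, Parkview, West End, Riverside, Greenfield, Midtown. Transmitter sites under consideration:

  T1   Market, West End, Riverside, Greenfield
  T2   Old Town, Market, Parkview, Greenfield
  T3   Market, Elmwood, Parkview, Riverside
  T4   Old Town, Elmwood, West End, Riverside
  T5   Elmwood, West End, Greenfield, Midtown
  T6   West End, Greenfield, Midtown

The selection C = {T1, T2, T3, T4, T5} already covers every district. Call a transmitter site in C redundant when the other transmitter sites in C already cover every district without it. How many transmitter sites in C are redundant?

4

Drop T1: the rest still cover every district — redundant.
Drop T2: the rest still cover every district — redundant.
Drop T3: the rest still cover every district — redundant.
Drop T4: the rest still cover every district — redundant.
Drop T5: Midtown uncovered — not redundant.
4 redundant: T1, T2, T3, T4.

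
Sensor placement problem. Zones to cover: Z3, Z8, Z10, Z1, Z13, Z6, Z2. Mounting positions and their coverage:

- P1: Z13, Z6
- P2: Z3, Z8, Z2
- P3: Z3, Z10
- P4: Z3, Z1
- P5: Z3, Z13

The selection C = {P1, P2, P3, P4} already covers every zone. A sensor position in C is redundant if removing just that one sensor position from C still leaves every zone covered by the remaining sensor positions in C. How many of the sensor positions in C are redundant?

0

Drop P1: Z13, Z6 uncovered — not redundant.
Drop P2: Z8, Z2 uncovered — not redundant.
Drop P3: Z10 uncovered — not redundant.
Drop P4: Z1 uncovered — not redundant.
None of the sensor positions in C is redundant.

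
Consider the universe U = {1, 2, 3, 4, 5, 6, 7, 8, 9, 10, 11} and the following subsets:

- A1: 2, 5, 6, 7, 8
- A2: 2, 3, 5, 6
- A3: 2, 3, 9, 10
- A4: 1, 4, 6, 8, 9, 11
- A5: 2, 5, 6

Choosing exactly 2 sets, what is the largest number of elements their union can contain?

Choosing A1, A4 covers {1, 2, 4, 5, 6, 7, 8, 9, 11} — 9 elements.
No choice of 2 sets does better; here 3, 10 are left uncovered.

9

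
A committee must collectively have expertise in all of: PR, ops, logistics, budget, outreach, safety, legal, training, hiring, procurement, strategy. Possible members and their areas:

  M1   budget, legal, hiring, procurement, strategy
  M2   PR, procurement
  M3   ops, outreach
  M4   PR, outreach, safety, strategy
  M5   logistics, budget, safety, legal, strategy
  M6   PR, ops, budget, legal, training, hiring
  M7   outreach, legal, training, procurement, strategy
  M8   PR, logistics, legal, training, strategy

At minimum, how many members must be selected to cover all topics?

M5, M6, M7 together cover {PR, ops, logistics, budget, outreach, safety, legal, training, hiring, procurement, strategy} — every topic.
No 2 of the 8 members cover everything (all 28 pairs fall short), so 3 is minimum.
Greedy (largest uncovered first) would take M6, M4, M1, M5 — 4 members — but 3 suffice.

3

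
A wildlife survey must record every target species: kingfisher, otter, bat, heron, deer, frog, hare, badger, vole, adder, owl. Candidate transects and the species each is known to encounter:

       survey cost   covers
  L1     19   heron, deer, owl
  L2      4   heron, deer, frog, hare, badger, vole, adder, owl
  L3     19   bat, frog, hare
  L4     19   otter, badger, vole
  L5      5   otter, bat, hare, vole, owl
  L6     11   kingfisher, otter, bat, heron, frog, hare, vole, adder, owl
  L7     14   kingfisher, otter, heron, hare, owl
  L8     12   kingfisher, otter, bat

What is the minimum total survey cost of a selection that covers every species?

L2, L6 cover every species at survey cost 4 + 11 = 15.
Any cover uses at least 2 transects; among all covering selections none totals below 15.
Greedy by coverage-per-survey cost would pick L2, L5, L6 for 20 — worse than the optimum 15.

15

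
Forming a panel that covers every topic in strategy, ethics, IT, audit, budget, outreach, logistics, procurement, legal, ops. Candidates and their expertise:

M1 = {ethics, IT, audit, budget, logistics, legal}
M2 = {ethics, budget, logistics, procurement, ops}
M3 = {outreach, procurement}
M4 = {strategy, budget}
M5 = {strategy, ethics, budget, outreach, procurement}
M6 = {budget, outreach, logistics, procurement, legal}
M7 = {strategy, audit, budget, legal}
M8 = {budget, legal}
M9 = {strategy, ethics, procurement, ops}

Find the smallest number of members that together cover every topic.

M1, M2, M5 together cover {strategy, ethics, IT, audit, budget, outreach, logistics, procurement, legal, ops} — every topic.
No 2 of the 9 members cover everything (all 36 pairs fall short), so 3 is minimum.

3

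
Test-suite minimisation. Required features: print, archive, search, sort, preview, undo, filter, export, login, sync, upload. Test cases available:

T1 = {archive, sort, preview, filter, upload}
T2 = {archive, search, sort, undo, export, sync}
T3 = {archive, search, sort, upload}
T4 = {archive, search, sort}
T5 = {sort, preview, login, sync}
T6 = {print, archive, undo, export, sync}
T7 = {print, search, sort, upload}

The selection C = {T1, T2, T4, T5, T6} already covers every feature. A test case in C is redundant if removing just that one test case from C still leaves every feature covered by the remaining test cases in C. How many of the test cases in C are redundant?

Drop T1: filter, upload uncovered — not redundant.
Drop T2: the rest still cover every feature — redundant.
Drop T4: the rest still cover every feature — redundant.
Drop T5: login uncovered — not redundant.
Drop T6: print uncovered — not redundant.
2 redundant: T2, T4.

2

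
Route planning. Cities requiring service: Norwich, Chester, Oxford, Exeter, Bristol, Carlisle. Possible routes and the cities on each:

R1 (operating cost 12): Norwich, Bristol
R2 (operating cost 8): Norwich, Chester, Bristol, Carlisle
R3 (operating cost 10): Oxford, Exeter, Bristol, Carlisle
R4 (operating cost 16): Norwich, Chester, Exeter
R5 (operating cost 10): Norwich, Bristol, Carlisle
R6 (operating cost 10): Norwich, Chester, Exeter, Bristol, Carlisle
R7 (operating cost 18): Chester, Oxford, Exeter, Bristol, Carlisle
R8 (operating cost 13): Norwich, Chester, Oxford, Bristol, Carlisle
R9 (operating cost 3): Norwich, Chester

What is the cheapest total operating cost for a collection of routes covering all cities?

R3, R9 cover every city at operating cost 10 + 3 = 13.
Any cover uses at least 2 routes; among all covering selections none totals below 13.

13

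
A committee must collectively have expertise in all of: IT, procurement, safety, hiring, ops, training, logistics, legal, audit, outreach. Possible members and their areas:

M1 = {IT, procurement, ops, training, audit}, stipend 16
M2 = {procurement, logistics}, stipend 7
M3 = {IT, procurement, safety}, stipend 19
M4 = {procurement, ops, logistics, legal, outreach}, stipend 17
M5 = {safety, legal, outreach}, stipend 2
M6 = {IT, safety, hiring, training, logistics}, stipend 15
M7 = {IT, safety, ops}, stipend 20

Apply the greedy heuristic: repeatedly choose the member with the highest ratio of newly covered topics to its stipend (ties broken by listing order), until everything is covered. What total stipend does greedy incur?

40

Pick 1: M5 adds 3 new (safety, legal, outreach) at stipend 2 (ratio 3/2).
Pick 2: M1 adds 5 new (IT, procurement, ops, training, audit) at stipend 16 (ratio 5/16).
Pick 3: M2 adds 1 new (logistics) at stipend 7 (ratio 1/7).
Pick 4: M6 adds 1 new (hiring) at stipend 15 (ratio 1/15).
Greedy total stipend: 2 + 16 + 7 + 15 = 40. (The true optimum is 33, so greedy overshoots here.)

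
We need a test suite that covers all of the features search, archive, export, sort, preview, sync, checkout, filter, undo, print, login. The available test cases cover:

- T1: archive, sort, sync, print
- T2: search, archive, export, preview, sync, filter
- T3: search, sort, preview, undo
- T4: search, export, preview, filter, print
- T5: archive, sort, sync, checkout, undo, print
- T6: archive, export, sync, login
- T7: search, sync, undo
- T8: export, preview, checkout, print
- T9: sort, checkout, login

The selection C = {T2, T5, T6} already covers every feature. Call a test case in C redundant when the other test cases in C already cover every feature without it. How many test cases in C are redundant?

Drop T2: search, preview, filter uncovered — not redundant.
Drop T5: sort, checkout, undo, print uncovered — not redundant.
Drop T6: login uncovered — not redundant.
None of the test cases in C is redundant.

0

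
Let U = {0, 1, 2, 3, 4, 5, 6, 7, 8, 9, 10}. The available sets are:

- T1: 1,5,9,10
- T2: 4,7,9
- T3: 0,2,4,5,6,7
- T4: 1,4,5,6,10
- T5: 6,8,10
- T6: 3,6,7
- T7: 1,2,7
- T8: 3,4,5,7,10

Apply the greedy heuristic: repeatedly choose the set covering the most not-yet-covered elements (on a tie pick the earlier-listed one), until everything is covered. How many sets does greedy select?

Pick 1: T3 covers 6 new elements (0, 2, 4, 5, 6, 7).
Pick 2: T1 covers 3 new elements (1, 9, 10).
Pick 3: T5 covers 1 new elements (8).
Pick 4: T6 covers 1 new elements (3).
Greedy uses 4 sets.

4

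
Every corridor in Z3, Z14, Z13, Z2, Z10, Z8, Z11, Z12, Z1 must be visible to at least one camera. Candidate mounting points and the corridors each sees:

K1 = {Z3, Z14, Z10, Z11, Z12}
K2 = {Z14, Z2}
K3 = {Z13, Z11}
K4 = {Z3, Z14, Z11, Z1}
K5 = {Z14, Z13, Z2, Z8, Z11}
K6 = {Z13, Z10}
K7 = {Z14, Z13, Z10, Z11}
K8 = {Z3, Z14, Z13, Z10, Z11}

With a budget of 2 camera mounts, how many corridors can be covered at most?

8

Choosing K1, K5 covers {Z3, Z14, Z13, Z2, Z10, Z8, Z11, Z12} — 8 corridors.
No choice of 2 camera mounts does better; here Z1 is left uncovered.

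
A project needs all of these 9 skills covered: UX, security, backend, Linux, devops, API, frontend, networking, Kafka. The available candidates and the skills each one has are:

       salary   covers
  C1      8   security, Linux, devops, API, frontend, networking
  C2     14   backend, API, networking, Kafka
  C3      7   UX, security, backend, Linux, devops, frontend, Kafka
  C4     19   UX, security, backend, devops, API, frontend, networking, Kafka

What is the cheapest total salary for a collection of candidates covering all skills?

15

C1, C3 cover every skill at salary 8 + 7 = 15.
Any cover uses at least 2 candidates; among all covering selections none totals below 15.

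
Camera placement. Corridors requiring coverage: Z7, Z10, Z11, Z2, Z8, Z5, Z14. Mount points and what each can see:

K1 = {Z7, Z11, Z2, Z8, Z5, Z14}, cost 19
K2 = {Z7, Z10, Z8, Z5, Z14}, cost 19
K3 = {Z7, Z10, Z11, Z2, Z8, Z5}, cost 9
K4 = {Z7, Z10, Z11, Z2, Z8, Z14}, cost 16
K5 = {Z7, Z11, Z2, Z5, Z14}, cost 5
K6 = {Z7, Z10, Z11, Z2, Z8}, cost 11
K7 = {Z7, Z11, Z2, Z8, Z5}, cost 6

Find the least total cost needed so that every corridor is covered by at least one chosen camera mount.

14

K3, K5 cover every corridor at cost 9 + 5 = 14.
Any cover uses at least 2 camera mounts; among all covering selections none totals below 14.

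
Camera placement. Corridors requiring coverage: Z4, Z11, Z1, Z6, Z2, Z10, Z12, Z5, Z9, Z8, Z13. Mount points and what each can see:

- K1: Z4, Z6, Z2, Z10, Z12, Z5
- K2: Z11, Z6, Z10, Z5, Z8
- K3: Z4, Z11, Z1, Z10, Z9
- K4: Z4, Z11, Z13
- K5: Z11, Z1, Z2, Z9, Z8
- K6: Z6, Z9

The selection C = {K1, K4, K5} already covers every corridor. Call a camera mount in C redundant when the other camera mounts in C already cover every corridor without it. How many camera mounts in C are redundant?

0

Drop K1: Z6, Z10, Z12, Z5 uncovered — not redundant.
Drop K4: Z13 uncovered — not redundant.
Drop K5: Z1, Z9, Z8 uncovered — not redundant.
None of the camera mounts in C is redundant.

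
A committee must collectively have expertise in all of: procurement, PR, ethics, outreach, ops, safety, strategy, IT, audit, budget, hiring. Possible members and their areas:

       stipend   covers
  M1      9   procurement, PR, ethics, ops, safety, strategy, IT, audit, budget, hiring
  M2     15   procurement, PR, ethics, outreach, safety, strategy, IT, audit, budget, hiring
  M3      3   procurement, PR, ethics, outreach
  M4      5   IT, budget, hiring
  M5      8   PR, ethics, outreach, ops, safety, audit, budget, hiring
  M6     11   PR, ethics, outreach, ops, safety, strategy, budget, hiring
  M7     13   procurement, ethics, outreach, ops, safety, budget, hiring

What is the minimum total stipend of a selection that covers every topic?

12

M1, M3 cover every topic at stipend 9 + 3 = 12.
Any cover uses at least 2 members; among all covering selections none totals below 12.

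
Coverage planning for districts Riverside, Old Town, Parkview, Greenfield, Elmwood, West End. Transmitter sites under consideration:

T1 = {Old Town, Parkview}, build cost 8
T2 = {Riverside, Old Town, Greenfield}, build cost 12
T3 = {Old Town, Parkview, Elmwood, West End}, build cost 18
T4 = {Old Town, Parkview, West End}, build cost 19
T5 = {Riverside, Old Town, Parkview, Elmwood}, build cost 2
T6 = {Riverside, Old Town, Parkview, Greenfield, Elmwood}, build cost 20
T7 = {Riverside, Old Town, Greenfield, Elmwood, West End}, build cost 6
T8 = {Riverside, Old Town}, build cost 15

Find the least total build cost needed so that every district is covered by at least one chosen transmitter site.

8

T5, T7 cover every district at build cost 2 + 6 = 8.
Any cover uses at least 2 transmitter sites; among all covering selections none totals below 8.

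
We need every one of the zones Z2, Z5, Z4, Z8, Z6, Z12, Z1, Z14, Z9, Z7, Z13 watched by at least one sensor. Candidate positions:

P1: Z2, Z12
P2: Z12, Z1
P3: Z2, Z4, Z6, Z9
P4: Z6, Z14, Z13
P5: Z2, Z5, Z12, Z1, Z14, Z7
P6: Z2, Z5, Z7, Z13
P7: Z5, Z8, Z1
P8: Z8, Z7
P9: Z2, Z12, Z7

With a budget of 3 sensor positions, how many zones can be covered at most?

Choosing P3, P4, P5 covers {Z2, Z5, Z4, Z6, Z12, Z1, Z14, Z9, Z7, Z13} — 10 zones.
No choice of 3 sensor positions does better; here Z8 is left uncovered.

10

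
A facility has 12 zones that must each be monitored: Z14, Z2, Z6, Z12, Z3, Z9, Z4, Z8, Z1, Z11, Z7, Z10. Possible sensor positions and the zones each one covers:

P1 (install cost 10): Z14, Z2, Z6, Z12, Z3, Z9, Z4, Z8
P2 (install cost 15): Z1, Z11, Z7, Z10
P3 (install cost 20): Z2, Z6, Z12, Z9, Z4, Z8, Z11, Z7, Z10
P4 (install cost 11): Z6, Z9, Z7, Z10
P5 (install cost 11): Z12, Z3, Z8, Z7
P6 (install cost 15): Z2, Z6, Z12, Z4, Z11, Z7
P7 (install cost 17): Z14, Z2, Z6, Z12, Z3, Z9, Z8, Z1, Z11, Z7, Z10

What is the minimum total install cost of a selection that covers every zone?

25

P1, P2 cover every zone at install cost 10 + 15 = 25.
Any cover uses at least 2 sensor positions; among all covering selections none totals below 25.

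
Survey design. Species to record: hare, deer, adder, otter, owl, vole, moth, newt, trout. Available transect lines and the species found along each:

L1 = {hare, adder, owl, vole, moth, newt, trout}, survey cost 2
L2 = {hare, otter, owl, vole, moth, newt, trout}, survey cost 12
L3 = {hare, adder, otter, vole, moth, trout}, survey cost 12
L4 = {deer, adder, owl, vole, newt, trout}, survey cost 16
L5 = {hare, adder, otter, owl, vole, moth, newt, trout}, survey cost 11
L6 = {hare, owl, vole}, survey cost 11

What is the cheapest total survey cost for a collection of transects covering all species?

27

L4, L5 cover every species at survey cost 16 + 11 = 27.
Any cover uses at least 2 transects; among all covering selections none totals below 27.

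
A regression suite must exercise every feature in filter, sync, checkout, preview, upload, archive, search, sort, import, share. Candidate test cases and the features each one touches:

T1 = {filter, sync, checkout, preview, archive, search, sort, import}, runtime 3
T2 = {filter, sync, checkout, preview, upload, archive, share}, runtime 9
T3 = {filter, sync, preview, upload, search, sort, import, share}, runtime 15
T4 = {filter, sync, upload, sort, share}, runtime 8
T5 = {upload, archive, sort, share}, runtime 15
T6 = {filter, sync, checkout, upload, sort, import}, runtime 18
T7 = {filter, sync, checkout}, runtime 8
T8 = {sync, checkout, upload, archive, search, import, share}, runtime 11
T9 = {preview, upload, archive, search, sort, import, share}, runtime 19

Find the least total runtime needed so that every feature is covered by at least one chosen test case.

11

T1, T4 cover every feature at runtime 3 + 8 = 11.
Any cover uses at least 2 test cases; among all covering selections none totals below 11.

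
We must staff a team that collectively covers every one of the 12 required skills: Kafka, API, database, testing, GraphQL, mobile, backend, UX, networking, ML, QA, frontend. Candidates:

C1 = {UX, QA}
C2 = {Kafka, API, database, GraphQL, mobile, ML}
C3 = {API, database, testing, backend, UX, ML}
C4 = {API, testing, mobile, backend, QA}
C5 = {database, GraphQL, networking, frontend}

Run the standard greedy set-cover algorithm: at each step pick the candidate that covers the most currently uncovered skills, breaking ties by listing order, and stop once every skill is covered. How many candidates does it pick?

Pick 1: C2 covers 6 new skills (Kafka, API, database, GraphQL, mobile, ML).
Pick 2: C3 covers 3 new skills (testing, backend, UX).
Pick 3: C5 covers 2 new skills (networking, frontend).
Pick 4: C1 covers 1 new skills (QA).
Greedy uses 4 candidates.

4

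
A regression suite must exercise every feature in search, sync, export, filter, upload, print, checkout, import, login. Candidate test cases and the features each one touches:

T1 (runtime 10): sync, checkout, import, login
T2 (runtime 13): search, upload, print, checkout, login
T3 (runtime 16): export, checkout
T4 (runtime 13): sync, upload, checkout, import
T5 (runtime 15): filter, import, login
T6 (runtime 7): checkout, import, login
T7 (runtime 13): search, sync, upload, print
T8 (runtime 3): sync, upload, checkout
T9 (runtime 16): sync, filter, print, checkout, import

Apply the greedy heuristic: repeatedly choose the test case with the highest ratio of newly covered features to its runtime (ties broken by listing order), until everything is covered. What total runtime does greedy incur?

Pick 1: T8 adds 3 new (sync, upload, checkout) at runtime 3 (ratio 3/3).
Pick 2: T6 adds 2 new (import, login) at runtime 7 (ratio 2/7).
Pick 3: T2 adds 2 new (search, print) at runtime 13 (ratio 2/13).
Pick 4: T5 adds 1 new (filter) at runtime 15 (ratio 1/15).
Pick 5: T3 adds 1 new (export) at runtime 16 (ratio 1/16).
Greedy total runtime: 3 + 7 + 13 + 15 + 16 = 54. (The true optimum is 44, so greedy overshoots here.)

54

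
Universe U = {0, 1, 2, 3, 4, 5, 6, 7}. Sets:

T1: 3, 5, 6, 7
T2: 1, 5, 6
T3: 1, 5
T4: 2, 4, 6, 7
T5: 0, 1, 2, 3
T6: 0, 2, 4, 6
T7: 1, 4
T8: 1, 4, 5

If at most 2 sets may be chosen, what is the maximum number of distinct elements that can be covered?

7

Choosing T1, T5 covers {0, 1, 2, 3, 5, 6, 7} — 7 elements.
No choice of 2 sets does better; here 4 is left uncovered.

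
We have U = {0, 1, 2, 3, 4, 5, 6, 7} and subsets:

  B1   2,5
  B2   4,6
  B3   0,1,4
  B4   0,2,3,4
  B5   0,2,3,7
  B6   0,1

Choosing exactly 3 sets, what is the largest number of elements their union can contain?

Choosing B1, B2, B5 covers {0, 2, 3, 4, 5, 6, 7} — 7 elements.
No choice of 3 sets does better; here 1 is left uncovered.

7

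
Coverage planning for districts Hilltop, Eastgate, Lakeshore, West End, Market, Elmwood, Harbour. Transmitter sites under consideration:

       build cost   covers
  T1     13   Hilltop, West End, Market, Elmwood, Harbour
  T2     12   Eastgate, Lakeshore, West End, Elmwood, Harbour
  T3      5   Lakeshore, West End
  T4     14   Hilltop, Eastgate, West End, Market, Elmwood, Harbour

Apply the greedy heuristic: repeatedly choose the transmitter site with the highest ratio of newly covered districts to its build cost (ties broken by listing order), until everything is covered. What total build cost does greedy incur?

Pick 1: T4 adds 6 new (Hilltop, Eastgate, West End, Market, Elmwood, Harbour) at build cost 14 (ratio 6/14).
Pick 2: T3 adds 1 new (Lakeshore) at build cost 5 (ratio 1/5).
Greedy total build cost: 14 + 5 = 19.

19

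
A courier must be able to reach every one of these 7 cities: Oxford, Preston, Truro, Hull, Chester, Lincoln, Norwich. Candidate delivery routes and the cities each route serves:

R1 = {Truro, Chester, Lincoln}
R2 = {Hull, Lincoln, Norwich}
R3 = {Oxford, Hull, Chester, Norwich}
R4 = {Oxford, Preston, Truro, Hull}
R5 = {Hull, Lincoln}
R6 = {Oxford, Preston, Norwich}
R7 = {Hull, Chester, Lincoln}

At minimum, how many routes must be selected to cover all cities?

R1, R2, R4 together cover {Oxford, Preston, Truro, Hull, Chester, Lincoln, Norwich} — every city.
No 2 of the 7 routes cover everything (all 21 pairs fall short), so 3 is minimum.

3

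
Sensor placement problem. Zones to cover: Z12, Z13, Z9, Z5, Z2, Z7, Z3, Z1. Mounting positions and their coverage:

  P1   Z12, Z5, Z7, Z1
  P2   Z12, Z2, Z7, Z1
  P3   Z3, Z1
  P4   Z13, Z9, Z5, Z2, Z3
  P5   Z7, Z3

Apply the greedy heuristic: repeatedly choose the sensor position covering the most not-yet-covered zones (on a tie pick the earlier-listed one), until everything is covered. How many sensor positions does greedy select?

2

Pick 1: P4 covers 5 new zones (Z13, Z9, Z5, Z2, Z3).
Pick 2: P1 covers 3 new zones (Z12, Z7, Z1).
Greedy uses 2 sensor positions.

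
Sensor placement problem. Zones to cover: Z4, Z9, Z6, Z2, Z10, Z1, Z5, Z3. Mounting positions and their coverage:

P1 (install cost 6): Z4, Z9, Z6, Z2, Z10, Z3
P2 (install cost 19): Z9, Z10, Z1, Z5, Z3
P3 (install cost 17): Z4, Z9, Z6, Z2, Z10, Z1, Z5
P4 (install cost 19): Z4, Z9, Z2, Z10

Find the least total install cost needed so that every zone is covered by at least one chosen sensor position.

23

P1, P3 cover every zone at install cost 6 + 17 = 23.
Any cover uses at least 2 sensor positions; among all covering selections none totals below 23.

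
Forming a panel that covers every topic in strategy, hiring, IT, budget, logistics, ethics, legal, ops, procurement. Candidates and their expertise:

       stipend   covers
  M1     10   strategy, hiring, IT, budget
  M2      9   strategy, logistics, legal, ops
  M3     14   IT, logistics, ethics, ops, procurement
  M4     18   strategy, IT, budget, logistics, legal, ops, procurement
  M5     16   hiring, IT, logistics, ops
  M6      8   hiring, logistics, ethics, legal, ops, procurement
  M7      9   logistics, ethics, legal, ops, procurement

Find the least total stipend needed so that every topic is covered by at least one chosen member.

M1, M6 cover every topic at stipend 10 + 8 = 18.
Any cover uses at least 2 members; among all covering selections none totals below 18.

18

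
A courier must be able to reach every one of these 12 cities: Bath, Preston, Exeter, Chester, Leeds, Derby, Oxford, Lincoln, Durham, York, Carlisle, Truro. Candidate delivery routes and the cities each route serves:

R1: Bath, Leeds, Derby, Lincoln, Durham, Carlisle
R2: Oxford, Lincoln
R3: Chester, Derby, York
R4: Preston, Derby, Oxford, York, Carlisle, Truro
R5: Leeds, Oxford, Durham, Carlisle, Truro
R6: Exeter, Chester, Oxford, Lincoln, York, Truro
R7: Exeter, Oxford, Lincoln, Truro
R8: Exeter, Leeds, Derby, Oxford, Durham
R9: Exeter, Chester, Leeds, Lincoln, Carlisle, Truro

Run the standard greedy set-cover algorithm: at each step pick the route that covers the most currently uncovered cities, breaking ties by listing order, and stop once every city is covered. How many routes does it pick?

3

Pick 1: R1 covers 6 new cities (Bath, Leeds, Derby, Lincoln, Durham, Carlisle).
Pick 2: R6 covers 5 new cities (Exeter, Chester, Oxford, York, Truro).
Pick 3: R4 covers 1 new cities (Preston).
Greedy uses 3 routes.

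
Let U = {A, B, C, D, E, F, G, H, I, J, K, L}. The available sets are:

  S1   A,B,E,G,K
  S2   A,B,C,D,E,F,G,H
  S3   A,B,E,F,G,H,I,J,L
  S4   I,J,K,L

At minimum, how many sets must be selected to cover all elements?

S2, S4 together cover {A, B, C, D, E, F, G, H, I, J, K, L} — every element.
No single set contains all 12 elements, so 2 is optimal.
Greedy (largest uncovered first) would take S3, S2, S1 — 3 sets — but 2 suffice.

2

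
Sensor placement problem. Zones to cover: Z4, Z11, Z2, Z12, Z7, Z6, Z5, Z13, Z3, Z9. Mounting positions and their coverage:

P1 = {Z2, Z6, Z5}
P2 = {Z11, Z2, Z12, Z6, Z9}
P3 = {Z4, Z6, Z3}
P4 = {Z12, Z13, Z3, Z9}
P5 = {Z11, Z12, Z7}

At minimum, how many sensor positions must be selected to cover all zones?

P1, P3, P4, P5 together cover {Z4, Z11, Z2, Z12, Z7, Z6, Z5, Z13, Z3, Z9} — every zone.
No 3 of the 5 sensor positions cover everything (all 10 triples fall short), so 4 is minimum.

4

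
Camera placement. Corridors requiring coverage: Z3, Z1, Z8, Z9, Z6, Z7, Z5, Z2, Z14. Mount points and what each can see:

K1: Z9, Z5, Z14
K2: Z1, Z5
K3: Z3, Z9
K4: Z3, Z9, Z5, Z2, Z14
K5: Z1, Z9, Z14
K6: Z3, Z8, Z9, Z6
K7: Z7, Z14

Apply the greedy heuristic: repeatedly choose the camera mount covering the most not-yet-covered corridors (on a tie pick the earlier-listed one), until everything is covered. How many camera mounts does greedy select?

Pick 1: K4 covers 5 new corridors (Z3, Z9, Z5, Z2, Z14).
Pick 2: K6 covers 2 new corridors (Z8, Z6).
Pick 3: K2 covers 1 new corridors (Z1).
Pick 4: K7 covers 1 new corridors (Z7).
Greedy uses 4 camera mounts.

4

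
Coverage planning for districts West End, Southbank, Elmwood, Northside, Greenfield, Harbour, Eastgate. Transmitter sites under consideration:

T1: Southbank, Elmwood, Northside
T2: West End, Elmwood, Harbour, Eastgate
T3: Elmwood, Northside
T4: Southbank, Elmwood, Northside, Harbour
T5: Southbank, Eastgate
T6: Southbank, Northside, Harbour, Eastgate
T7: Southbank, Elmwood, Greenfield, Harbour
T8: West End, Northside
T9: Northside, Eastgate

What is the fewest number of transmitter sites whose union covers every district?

T1, T2, T7 together cover {West End, Southbank, Elmwood, Northside, Greenfield, Harbour, Eastgate} — every district.
No 2 of the 9 transmitter sites cover everything (all 36 pairs fall short), so 3 is minimum.

3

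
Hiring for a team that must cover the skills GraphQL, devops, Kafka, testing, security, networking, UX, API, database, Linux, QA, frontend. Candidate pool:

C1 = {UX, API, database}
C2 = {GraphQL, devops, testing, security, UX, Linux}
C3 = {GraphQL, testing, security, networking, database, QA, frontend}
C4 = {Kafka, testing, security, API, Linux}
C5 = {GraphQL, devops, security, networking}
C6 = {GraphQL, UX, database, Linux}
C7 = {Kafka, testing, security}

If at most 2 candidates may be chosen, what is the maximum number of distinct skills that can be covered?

Choosing C2, C3 covers {GraphQL, devops, testing, security, networking, UX, database, Linux, QA, frontend} — 10 skills.
No choice of 2 candidates does better; here Kafka, API are left uncovered.

10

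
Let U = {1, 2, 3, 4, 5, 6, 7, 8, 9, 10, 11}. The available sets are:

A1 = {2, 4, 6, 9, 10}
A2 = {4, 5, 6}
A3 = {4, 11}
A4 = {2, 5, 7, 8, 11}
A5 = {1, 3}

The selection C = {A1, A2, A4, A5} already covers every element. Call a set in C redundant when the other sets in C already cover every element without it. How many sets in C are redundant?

1

Drop A1: 9, 10 uncovered — not redundant.
Drop A2: the rest still cover every element — redundant.
Drop A4: 7, 8, 11 uncovered — not redundant.
Drop A5: 1, 3 uncovered — not redundant.
1 redundant: A2.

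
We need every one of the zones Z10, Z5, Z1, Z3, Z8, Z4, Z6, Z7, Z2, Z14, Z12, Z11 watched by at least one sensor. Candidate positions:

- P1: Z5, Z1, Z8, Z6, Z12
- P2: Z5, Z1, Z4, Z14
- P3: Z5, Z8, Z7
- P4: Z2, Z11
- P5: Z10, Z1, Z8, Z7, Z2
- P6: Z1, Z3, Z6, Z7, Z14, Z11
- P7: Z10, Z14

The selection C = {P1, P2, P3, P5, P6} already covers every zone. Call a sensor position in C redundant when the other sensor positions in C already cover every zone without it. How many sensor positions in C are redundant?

Drop P1: Z12 uncovered — not redundant.
Drop P2: Z4 uncovered — not redundant.
Drop P3: the rest still cover every zone — redundant.
Drop P5: Z10, Z2 uncovered — not redundant.
Drop P6: Z3, Z11 uncovered — not redundant.
1 redundant: P3.

1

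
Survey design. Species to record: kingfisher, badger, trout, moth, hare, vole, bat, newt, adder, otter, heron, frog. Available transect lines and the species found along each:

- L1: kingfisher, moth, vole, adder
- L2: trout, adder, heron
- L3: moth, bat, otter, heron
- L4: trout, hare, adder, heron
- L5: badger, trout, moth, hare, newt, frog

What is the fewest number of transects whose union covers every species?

3

L1, L3, L5 together cover {kingfisher, badger, trout, moth, hare, vole, bat, newt, adder, otter, heron, frog} — every species.
No 2 of the 5 transects cover everything (all 10 pairs fall short), so 3 is minimum.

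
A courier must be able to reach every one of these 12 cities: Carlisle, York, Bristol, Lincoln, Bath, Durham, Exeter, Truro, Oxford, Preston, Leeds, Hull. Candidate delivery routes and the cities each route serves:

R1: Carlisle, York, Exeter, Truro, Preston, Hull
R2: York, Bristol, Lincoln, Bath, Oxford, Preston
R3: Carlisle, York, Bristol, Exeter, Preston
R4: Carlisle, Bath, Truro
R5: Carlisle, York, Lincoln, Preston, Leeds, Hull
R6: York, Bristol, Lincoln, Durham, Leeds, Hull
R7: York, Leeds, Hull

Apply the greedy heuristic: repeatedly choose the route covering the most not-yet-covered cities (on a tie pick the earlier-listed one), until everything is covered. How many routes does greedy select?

3

Pick 1: R1 covers 6 new cities (Carlisle, York, Exeter, Truro, Preston, Hull).
Pick 2: R2 covers 4 new cities (Bristol, Lincoln, Bath, Oxford).
Pick 3: R6 covers 2 new cities (Durham, Leeds).
Greedy uses 3 routes.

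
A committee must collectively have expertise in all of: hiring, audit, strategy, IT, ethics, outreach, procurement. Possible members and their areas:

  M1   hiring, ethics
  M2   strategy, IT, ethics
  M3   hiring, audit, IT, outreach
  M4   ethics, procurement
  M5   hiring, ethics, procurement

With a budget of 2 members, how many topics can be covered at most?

Choosing M2, M3 covers {hiring, audit, strategy, IT, ethics, outreach} — 6 topics.
No choice of 2 members does better; here procurement is left uncovered.

6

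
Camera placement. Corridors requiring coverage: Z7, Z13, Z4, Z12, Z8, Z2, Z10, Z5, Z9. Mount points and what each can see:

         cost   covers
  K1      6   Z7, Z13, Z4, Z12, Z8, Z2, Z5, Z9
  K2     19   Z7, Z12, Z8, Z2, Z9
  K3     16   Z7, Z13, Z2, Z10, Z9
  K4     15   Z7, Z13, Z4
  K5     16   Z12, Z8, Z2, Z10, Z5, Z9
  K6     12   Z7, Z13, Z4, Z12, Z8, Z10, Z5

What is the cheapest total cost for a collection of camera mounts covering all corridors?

18

K1, K6 cover every corridor at cost 6 + 12 = 18.
Any cover uses at least 2 camera mounts; among all covering selections none totals below 18.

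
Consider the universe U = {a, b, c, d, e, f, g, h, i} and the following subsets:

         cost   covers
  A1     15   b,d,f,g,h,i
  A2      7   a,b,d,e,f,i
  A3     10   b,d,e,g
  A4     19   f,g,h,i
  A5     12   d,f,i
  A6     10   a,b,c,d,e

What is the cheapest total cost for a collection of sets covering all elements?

25

A1, A6 cover every element at cost 15 + 10 = 25.
Any cover uses at least 2 sets; among all covering selections none totals below 25.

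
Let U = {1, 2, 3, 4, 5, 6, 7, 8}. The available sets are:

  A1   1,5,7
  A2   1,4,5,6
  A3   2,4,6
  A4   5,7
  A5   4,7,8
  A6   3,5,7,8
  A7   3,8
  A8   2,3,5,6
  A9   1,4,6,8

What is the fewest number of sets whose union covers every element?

3

A1, A3, A6 together cover {1, 2, 3, 4, 5, 6, 7, 8} — every element.
No 2 of the 9 sets cover everything (all 36 pairs fall short), so 3 is minimum.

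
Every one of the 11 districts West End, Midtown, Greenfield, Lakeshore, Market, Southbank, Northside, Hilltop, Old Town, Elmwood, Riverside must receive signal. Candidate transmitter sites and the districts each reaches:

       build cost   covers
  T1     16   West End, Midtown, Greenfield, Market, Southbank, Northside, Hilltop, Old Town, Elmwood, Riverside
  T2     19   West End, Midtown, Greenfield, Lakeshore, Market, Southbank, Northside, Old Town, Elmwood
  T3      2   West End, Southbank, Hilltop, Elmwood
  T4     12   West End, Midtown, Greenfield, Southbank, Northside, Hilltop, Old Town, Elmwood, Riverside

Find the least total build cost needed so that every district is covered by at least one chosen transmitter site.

T2, T4 cover every district at build cost 19 + 12 = 31.
Any cover uses at least 2 transmitter sites; among all covering selections none totals below 31.
Greedy by coverage-per-build cost would pick T3, T4, T2 for 33 — worse than the optimum 31.

31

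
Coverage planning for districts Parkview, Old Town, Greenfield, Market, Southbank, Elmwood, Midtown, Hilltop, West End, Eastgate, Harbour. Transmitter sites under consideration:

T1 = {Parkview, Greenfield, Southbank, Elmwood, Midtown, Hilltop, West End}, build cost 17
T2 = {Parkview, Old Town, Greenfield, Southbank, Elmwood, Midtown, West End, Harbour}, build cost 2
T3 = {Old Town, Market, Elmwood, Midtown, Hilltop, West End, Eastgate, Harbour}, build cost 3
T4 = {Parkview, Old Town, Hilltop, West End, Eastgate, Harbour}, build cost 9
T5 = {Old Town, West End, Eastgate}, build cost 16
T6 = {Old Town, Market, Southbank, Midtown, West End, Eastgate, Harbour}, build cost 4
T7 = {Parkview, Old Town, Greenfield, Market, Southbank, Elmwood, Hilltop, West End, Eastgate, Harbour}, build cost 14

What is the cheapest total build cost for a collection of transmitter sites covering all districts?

T2, T3 cover every district at build cost 2 + 3 = 5.
Any cover uses at least 2 transmitter sites; among all covering selections none totals below 5.

5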